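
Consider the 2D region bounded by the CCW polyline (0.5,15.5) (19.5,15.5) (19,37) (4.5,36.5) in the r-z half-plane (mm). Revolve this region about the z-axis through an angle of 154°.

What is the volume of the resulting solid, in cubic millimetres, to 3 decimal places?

Volume = 10389.046 mm³

Profile (r,z), 4 vertices: (0.5,15.5) (19.5,15.5) (19,37) (4.5,36.5)
edge 0: (0.5,15.5)→(19.5,15.5)  cross = 0.5·15.5 − 19.5·15.5 = -294.5000; (r_i+r_j)·cross = 20·-294.5000 = -5890.0000
edge 1: (19.5,15.5)→(19,37)  cross = 19.5·37 − 19·15.5 = 427.0000; (r_i+r_j)·cross = 38.5·427.0000 = 16439.5000
edge 2: (19,37)→(4.5,36.5)  cross = 19·36.5 − 4.5·37 = 527.0000; (r_i+r_j)·cross = 23.5·527.0000 = 12384.5000
edge 3: (4.5,36.5)→(0.5,15.5)  cross = 4.5·15.5 − 0.5·36.5 = 51.5000; (r_i+r_j)·cross = 5·51.5000 = 257.5000
Σcross = 711.0000 → A = |Σcross|/2 = 355.5000 mm²
Σ(r_i+r_j)·cross = 23191.5000 → first moment M = |Σ|/6 = 3865.2500
R_c = M/A = 3865.2500/355.5000 = 10.8727 mm
θ = 154° = 2.687807 rad
V = θ·R_c·A = 2.687807·10.8727·355.5000 = 10389.046 mm³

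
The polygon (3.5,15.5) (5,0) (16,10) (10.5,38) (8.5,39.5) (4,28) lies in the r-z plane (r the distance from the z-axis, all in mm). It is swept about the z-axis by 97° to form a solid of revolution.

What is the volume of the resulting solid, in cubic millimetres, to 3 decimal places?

Volume = 4569.324 mm³

Profile (r,z), 6 vertices: (3.5,15.5) (5,0) (16,10) (10.5,38) (8.5,39.5) (4,28)
edge 0: (3.5,15.5)→(5,0)  cross = 3.5·0 − 5·15.5 = -77.5000; (r_i+r_j)·cross = 8.5·-77.5000 = -658.7500
edge 1: (5,0)→(16,10)  cross = 5·10 − 16·0 = 50.0000; (r_i+r_j)·cross = 21·50.0000 = 1050.0000
edge 2: (16,10)→(10.5,38)  cross = 16·38 − 10.5·10 = 503.0000; (r_i+r_j)·cross = 26.5·503.0000 = 13329.5000
edge 3: (10.5,38)→(8.5,39.5)  cross = 10.5·39.5 − 8.5·38 = 91.7500; (r_i+r_j)·cross = 19·91.7500 = 1743.2500
edge 4: (8.5,39.5)→(4,28)  cross = 8.5·28 − 4·39.5 = 80.0000; (r_i+r_j)·cross = 12.5·80.0000 = 1000.0000
edge 5: (4,28)→(3.5,15.5)  cross = 4·15.5 − 3.5·28 = -36.0000; (r_i+r_j)·cross = 7.5·-36.0000 = -270.0000
Σcross = 611.2500 → A = |Σcross|/2 = 305.6250 mm²
Σ(r_i+r_j)·cross = 16194.0000 → first moment M = |Σ|/6 = 2699.0000
R_c = M/A = 2699.0000/305.6250 = 8.8311 mm
θ = 97° = 1.692969 rad
V = θ·R_c·A = 1.692969·8.8311·305.6250 = 4569.324 mm³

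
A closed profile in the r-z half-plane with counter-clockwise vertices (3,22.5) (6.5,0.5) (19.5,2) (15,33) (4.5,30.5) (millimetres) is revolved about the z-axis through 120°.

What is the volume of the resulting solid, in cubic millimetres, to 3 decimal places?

Volume = 9066.549 mm³

Profile (r,z), 5 vertices: (3,22.5) (6.5,0.5) (19.5,2) (15,33) (4.5,30.5)
edge 0: (3,22.5)→(6.5,0.5)  cross = 3·0.5 − 6.5·22.5 = -144.7500; (r_i+r_j)·cross = 9.5·-144.7500 = -1375.1250
edge 1: (6.5,0.5)→(19.5,2)  cross = 6.5·2 − 19.5·0.5 = 3.2500; (r_i+r_j)·cross = 26·3.2500 = 84.5000
edge 2: (19.5,2)→(15,33)  cross = 19.5·33 − 15·2 = 613.5000; (r_i+r_j)·cross = 34.5·613.5000 = 21165.7500
edge 3: (15,33)→(4.5,30.5)  cross = 15·30.5 − 4.5·33 = 309.0000; (r_i+r_j)·cross = 19.5·309.0000 = 6025.5000
edge 4: (4.5,30.5)→(3,22.5)  cross = 4.5·22.5 − 3·30.5 = 9.7500; (r_i+r_j)·cross = 7.5·9.7500 = 73.1250
Σcross = 790.7500 → A = |Σcross|/2 = 395.3750 mm²
Σ(r_i+r_j)·cross = 25973.7500 → first moment M = |Σ|/6 = 4328.9583
R_c = M/A = 4328.9583/395.3750 = 10.9490 mm
θ = 120° = 2.094395 rad
V = θ·R_c·A = 2.094395·10.9490·395.3750 = 9066.549 mm³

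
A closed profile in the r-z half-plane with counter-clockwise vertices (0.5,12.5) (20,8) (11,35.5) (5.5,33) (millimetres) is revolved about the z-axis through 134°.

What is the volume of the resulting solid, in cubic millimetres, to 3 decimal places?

Volume = 6751.312 mm³

Profile (r,z), 4 vertices: (0.5,12.5) (20,8) (11,35.5) (5.5,33)
edge 0: (0.5,12.5)→(20,8)  cross = 0.5·8 − 20·12.5 = -246.0000; (r_i+r_j)·cross = 20.5·-246.0000 = -5043.0000
edge 1: (20,8)→(11,35.5)  cross = 20·35.5 − 11·8 = 622.0000; (r_i+r_j)·cross = 31·622.0000 = 19282.0000
edge 2: (11,35.5)→(5.5,33)  cross = 11·33 − 5.5·35.5 = 167.7500; (r_i+r_j)·cross = 16.5·167.7500 = 2767.8750
edge 3: (5.5,33)→(0.5,12.5)  cross = 5.5·12.5 − 0.5·33 = 52.2500; (r_i+r_j)·cross = 6·52.2500 = 313.5000
Σcross = 596.0000 → A = |Σcross|/2 = 298.0000 mm²
Σ(r_i+r_j)·cross = 17320.3750 → first moment M = |Σ|/6 = 2886.7292
R_c = M/A = 2886.7292/298.0000 = 9.6870 mm
θ = 134° = 2.338741 rad
V = θ·R_c·A = 2.338741·9.6870·298.0000 = 6751.312 mm³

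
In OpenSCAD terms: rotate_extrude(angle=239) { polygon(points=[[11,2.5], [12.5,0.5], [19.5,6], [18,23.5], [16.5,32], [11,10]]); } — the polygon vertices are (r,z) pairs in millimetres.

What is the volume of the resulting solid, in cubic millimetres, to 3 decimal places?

Profile (r,z), 6 vertices: (11,2.5) (12.5,0.5) (19.5,6) (18,23.5) (16.5,32) (11,10)
edge 0: (11,2.5)→(12.5,0.5)  cross = 11·0.5 − 12.5·2.5 = -25.7500; (r_i+r_j)·cross = 23.5·-25.7500 = -605.1250
edge 1: (12.5,0.5)→(19.5,6)  cross = 12.5·6 − 19.5·0.5 = 65.2500; (r_i+r_j)·cross = 32·65.2500 = 2088.0000
edge 2: (19.5,6)→(18,23.5)  cross = 19.5·23.5 − 18·6 = 350.2500; (r_i+r_j)·cross = 37.5·350.2500 = 13134.3750
edge 3: (18,23.5)→(16.5,32)  cross = 18·32 − 16.5·23.5 = 188.2500; (r_i+r_j)·cross = 34.5·188.2500 = 6494.6250
edge 4: (16.5,32)→(11,10)  cross = 16.5·10 − 11·32 = -187.0000; (r_i+r_j)·cross = 27.5·-187.0000 = -5142.5000
edge 5: (11,10)→(11,2.5)  cross = 11·2.5 − 11·10 = -82.5000; (r_i+r_j)·cross = 22·-82.5000 = -1815.0000
Σcross = 308.5000 → A = |Σcross|/2 = 154.2500 mm²
Σ(r_i+r_j)·cross = 14154.3750 → first moment M = |Σ|/6 = 2359.0625
R_c = M/A = 2359.0625/154.2500 = 15.2938 mm
θ = 239° = 4.171337 rad
V = θ·R_c·A = 4.171337·15.2938·154.2500 = 9840.444 mm³

Volume = 9840.444 mm³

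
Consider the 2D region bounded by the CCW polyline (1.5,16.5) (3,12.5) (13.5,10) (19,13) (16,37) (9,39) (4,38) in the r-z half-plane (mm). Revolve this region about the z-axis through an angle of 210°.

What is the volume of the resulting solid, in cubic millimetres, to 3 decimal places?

Volume = 14763.697 mm³

Profile (r,z), 7 vertices: (1.5,16.5) (3,12.5) (13.5,10) (19,13) (16,37) (9,39) (4,38)
edge 0: (1.5,16.5)→(3,12.5)  cross = 1.5·12.5 − 3·16.5 = -30.7500; (r_i+r_j)·cross = 4.5·-30.7500 = -138.3750
edge 1: (3,12.5)→(13.5,10)  cross = 3·10 − 13.5·12.5 = -138.7500; (r_i+r_j)·cross = 16.5·-138.7500 = -2289.3750
edge 2: (13.5,10)→(19,13)  cross = 13.5·13 − 19·10 = -14.5000; (r_i+r_j)·cross = 32.5·-14.5000 = -471.2500
edge 3: (19,13)→(16,37)  cross = 19·37 − 16·13 = 495.0000; (r_i+r_j)·cross = 35·495.0000 = 17325.0000
edge 4: (16,37)→(9,39)  cross = 16·39 − 9·37 = 291.0000; (r_i+r_j)·cross = 25·291.0000 = 7275.0000
edge 5: (9,39)→(4,38)  cross = 9·38 − 4·39 = 186.0000; (r_i+r_j)·cross = 13·186.0000 = 2418.0000
edge 6: (4,38)→(1.5,16.5)  cross = 4·16.5 − 1.5·38 = 9.0000; (r_i+r_j)·cross = 5.5·9.0000 = 49.5000
Σcross = 797.0000 → A = |Σcross|/2 = 398.5000 mm²
Σ(r_i+r_j)·cross = 24168.5000 → first moment M = |Σ|/6 = 4028.0833
R_c = M/A = 4028.0833/398.5000 = 10.1081 mm
θ = 210° = 3.665191 rad
V = θ·R_c·A = 3.665191·10.1081·398.5000 = 14763.697 mm³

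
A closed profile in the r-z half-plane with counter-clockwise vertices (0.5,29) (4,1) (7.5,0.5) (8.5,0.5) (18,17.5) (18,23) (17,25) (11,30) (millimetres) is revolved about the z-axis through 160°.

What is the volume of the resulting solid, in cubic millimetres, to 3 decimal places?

Volume = 8758.004 mm³

Profile (r,z), 8 vertices: (0.5,29) (4,1) (7.5,0.5) (8.5,0.5) (18,17.5) (18,23) (17,25) (11,30)
edge 0: (0.5,29)→(4,1)  cross = 0.5·1 − 4·29 = -115.5000; (r_i+r_j)·cross = 4.5·-115.5000 = -519.7500
edge 1: (4,1)→(7.5,0.5)  cross = 4·0.5 − 7.5·1 = -5.5000; (r_i+r_j)·cross = 11.5·-5.5000 = -63.2500
edge 2: (7.5,0.5)→(8.5,0.5)  cross = 7.5·0.5 − 8.5·0.5 = -0.5000; (r_i+r_j)·cross = 16·-0.5000 = -8.0000
edge 3: (8.5,0.5)→(18,17.5)  cross = 8.5·17.5 − 18·0.5 = 139.7500; (r_i+r_j)·cross = 26.5·139.7500 = 3703.3750
edge 4: (18,17.5)→(18,23)  cross = 18·23 − 18·17.5 = 99.0000; (r_i+r_j)·cross = 36·99.0000 = 3564.0000
edge 5: (18,23)→(17,25)  cross = 18·25 − 17·23 = 59.0000; (r_i+r_j)·cross = 35·59.0000 = 2065.0000
edge 6: (17,25)→(11,30)  cross = 17·30 − 11·25 = 235.0000; (r_i+r_j)·cross = 28·235.0000 = 6580.0000
edge 7: (11,30)→(0.5,29)  cross = 11·29 − 0.5·30 = 304.0000; (r_i+r_j)·cross = 11.5·304.0000 = 3496.0000
Σcross = 715.2500 → A = |Σcross|/2 = 357.6250 mm²
Σ(r_i+r_j)·cross = 18817.3750 → first moment M = |Σ|/6 = 3136.2292
R_c = M/A = 3136.2292/357.6250 = 8.7696 mm
θ = 160° = 2.792527 rad
V = θ·R_c·A = 2.792527·8.7696·357.6250 = 8758.004 mm³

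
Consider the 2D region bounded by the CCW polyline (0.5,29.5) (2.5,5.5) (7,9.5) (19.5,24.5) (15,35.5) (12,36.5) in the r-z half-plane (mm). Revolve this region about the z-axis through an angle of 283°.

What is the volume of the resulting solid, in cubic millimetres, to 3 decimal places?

Profile (r,z), 6 vertices: (0.5,29.5) (2.5,5.5) (7,9.5) (19.5,24.5) (15,35.5) (12,36.5)
edge 0: (0.5,29.5)→(2.5,5.5)  cross = 0.5·5.5 − 2.5·29.5 = -71.0000; (r_i+r_j)·cross = 3·-71.0000 = -213.0000
edge 1: (2.5,5.5)→(7,9.5)  cross = 2.5·9.5 − 7·5.5 = -14.7500; (r_i+r_j)·cross = 9.5·-14.7500 = -140.1250
edge 2: (7,9.5)→(19.5,24.5)  cross = 7·24.5 − 19.5·9.5 = -13.7500; (r_i+r_j)·cross = 26.5·-13.7500 = -364.3750
edge 3: (19.5,24.5)→(15,35.5)  cross = 19.5·35.5 − 15·24.5 = 324.7500; (r_i+r_j)·cross = 34.5·324.7500 = 11203.8750
edge 4: (15,35.5)→(12,36.5)  cross = 15·36.5 − 12·35.5 = 121.5000; (r_i+r_j)·cross = 27·121.5000 = 3280.5000
edge 5: (12,36.5)→(0.5,29.5)  cross = 12·29.5 − 0.5·36.5 = 335.7500; (r_i+r_j)·cross = 12.5·335.7500 = 4196.8750
Σcross = 682.5000 → A = |Σcross|/2 = 341.2500 mm²
Σ(r_i+r_j)·cross = 17963.7500 → first moment M = |Σ|/6 = 2993.9583
R_c = M/A = 2993.9583/341.2500 = 8.7735 mm
θ = 283° = 4.939282 rad
V = θ·R_c·A = 4.939282·8.7735·341.2500 = 14788.004 mm³

Volume = 14788.004 mm³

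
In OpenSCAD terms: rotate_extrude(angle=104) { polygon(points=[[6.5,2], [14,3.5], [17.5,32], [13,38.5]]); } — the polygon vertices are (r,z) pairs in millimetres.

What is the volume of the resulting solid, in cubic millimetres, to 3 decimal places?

Volume = 4708.328 mm³

Profile (r,z), 4 vertices: (6.5,2) (14,3.5) (17.5,32) (13,38.5)
edge 0: (6.5,2)→(14,3.5)  cross = 6.5·3.5 − 14·2 = -5.2500; (r_i+r_j)·cross = 20.5·-5.2500 = -107.6250
edge 1: (14,3.5)→(17.5,32)  cross = 14·32 − 17.5·3.5 = 386.7500; (r_i+r_j)·cross = 31.5·386.7500 = 12182.6250
edge 2: (17.5,32)→(13,38.5)  cross = 17.5·38.5 − 13·32 = 257.7500; (r_i+r_j)·cross = 30.5·257.7500 = 7861.3750
edge 3: (13,38.5)→(6.5,2)  cross = 13·2 − 6.5·38.5 = -224.2500; (r_i+r_j)·cross = 19.5·-224.2500 = -4372.8750
Σcross = 415.0000 → A = |Σcross|/2 = 207.5000 mm²
Σ(r_i+r_j)·cross = 15563.5000 → first moment M = |Σ|/6 = 2593.9167
R_c = M/A = 2593.9167/207.5000 = 12.5008 mm
θ = 104° = 1.815142 rad
V = θ·R_c·A = 1.815142·12.5008·207.5000 = 4708.328 mm³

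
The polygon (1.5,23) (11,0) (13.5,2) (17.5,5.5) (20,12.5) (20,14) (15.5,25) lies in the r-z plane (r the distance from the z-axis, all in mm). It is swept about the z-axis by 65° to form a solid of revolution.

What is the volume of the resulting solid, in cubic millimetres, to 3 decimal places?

Volume = 3656.921 mm³

Profile (r,z), 7 vertices: (1.5,23) (11,0) (13.5,2) (17.5,5.5) (20,12.5) (20,14) (15.5,25)
edge 0: (1.5,23)→(11,0)  cross = 1.5·0 − 11·23 = -253.0000; (r_i+r_j)·cross = 12.5·-253.0000 = -3162.5000
edge 1: (11,0)→(13.5,2)  cross = 11·2 − 13.5·0 = 22.0000; (r_i+r_j)·cross = 24.5·22.0000 = 539.0000
edge 2: (13.5,2)→(17.5,5.5)  cross = 13.5·5.5 − 17.5·2 = 39.2500; (r_i+r_j)·cross = 31·39.2500 = 1216.7500
edge 3: (17.5,5.5)→(20,12.5)  cross = 17.5·12.5 − 20·5.5 = 108.7500; (r_i+r_j)·cross = 37.5·108.7500 = 4078.1250
edge 4: (20,12.5)→(20,14)  cross = 20·14 − 20·12.5 = 30.0000; (r_i+r_j)·cross = 40·30.0000 = 1200.0000
edge 5: (20,14)→(15.5,25)  cross = 20·25 − 15.5·14 = 283.0000; (r_i+r_j)·cross = 35.5·283.0000 = 10046.5000
edge 6: (15.5,25)→(1.5,23)  cross = 15.5·23 − 1.5·25 = 319.0000; (r_i+r_j)·cross = 17·319.0000 = 5423.0000
Σcross = 549.0000 → A = |Σcross|/2 = 274.5000 mm²
Σ(r_i+r_j)·cross = 19340.8750 → first moment M = |Σ|/6 = 3223.4792
R_c = M/A = 3223.4792/274.5000 = 11.7431 mm
θ = 65° = 1.134464 rad
V = θ·R_c·A = 1.134464·11.7431·274.5000 = 3656.921 mm³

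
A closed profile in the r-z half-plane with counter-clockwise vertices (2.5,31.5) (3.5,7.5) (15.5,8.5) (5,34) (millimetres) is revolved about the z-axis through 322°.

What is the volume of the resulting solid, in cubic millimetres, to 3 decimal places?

Profile (r,z), 4 vertices: (2.5,31.5) (3.5,7.5) (15.5,8.5) (5,34)
edge 0: (2.5,31.5)→(3.5,7.5)  cross = 2.5·7.5 − 3.5·31.5 = -91.5000; (r_i+r_j)·cross = 6·-91.5000 = -549.0000
edge 1: (3.5,7.5)→(15.5,8.5)  cross = 3.5·8.5 − 15.5·7.5 = -86.5000; (r_i+r_j)·cross = 19·-86.5000 = -1643.5000
edge 2: (15.5,8.5)→(5,34)  cross = 15.5·34 − 5·8.5 = 484.5000; (r_i+r_j)·cross = 20.5·484.5000 = 9932.2500
edge 3: (5,34)→(2.5,31.5)  cross = 5·31.5 − 2.5·34 = 72.5000; (r_i+r_j)·cross = 7.5·72.5000 = 543.7500
Σcross = 379.0000 → A = |Σcross|/2 = 189.5000 mm²
Σ(r_i+r_j)·cross = 8283.5000 → first moment M = |Σ|/6 = 1380.5833
R_c = M/A = 1380.5833/189.5000 = 7.2854 mm
θ = 322° = 5.619960 rad
V = θ·R_c·A = 5.619960·7.2854·189.5000 = 7758.823 mm³

Volume = 7758.823 mm³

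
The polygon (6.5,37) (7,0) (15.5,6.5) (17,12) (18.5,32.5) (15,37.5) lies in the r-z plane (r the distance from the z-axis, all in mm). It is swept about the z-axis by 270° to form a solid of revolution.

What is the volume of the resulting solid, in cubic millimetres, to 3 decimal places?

Profile (r,z), 6 vertices: (6.5,37) (7,0) (15.5,6.5) (17,12) (18.5,32.5) (15,37.5)
edge 0: (6.5,37)→(7,0)  cross = 6.5·0 − 7·37 = -259.0000; (r_i+r_j)·cross = 13.5·-259.0000 = -3496.5000
edge 1: (7,0)→(15.5,6.5)  cross = 7·6.5 − 15.5·0 = 45.5000; (r_i+r_j)·cross = 22.5·45.5000 = 1023.7500
edge 2: (15.5,6.5)→(17,12)  cross = 15.5·12 − 17·6.5 = 75.5000; (r_i+r_j)·cross = 32.5·75.5000 = 2453.7500
edge 3: (17,12)→(18.5,32.5)  cross = 17·32.5 − 18.5·12 = 330.5000; (r_i+r_j)·cross = 35.5·330.5000 = 11732.7500
edge 4: (18.5,32.5)→(15,37.5)  cross = 18.5·37.5 − 15·32.5 = 206.2500; (r_i+r_j)·cross = 33.5·206.2500 = 6909.3750
edge 5: (15,37.5)→(6.5,37)  cross = 15·37 − 6.5·37.5 = 311.2500; (r_i+r_j)·cross = 21.5·311.2500 = 6691.8750
Σcross = 710.0000 → A = |Σcross|/2 = 355.0000 mm²
Σ(r_i+r_j)·cross = 25315.0000 → first moment M = |Σ|/6 = 4219.1667
R_c = M/A = 4219.1667/355.0000 = 11.8850 mm
θ = 270° = 4.712389 rad
V = θ·R_c·A = 4.712389·11.8850·355.0000 = 19882.355 mm³

Volume = 19882.355 mm³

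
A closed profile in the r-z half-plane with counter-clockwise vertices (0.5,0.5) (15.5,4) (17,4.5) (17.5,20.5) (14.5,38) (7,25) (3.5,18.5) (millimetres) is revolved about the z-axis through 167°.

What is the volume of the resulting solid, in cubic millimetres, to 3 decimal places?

Volume = 11428.052 mm³

Profile (r,z), 7 vertices: (0.5,0.5) (15.5,4) (17,4.5) (17.5,20.5) (14.5,38) (7,25) (3.5,18.5)
edge 0: (0.5,0.5)→(15.5,4)  cross = 0.5·4 − 15.5·0.5 = -5.7500; (r_i+r_j)·cross = 16·-5.7500 = -92.0000
edge 1: (15.5,4)→(17,4.5)  cross = 15.5·4.5 − 17·4 = 1.7500; (r_i+r_j)·cross = 32.5·1.7500 = 56.8750
edge 2: (17,4.5)→(17.5,20.5)  cross = 17·20.5 − 17.5·4.5 = 269.7500; (r_i+r_j)·cross = 34.5·269.7500 = 9306.3750
edge 3: (17.5,20.5)→(14.5,38)  cross = 17.5·38 − 14.5·20.5 = 367.7500; (r_i+r_j)·cross = 32·367.7500 = 11768.0000
edge 4: (14.5,38)→(7,25)  cross = 14.5·25 − 7·38 = 96.5000; (r_i+r_j)·cross = 21.5·96.5000 = 2074.7500
edge 5: (7,25)→(3.5,18.5)  cross = 7·18.5 − 3.5·25 = 42.0000; (r_i+r_j)·cross = 10.5·42.0000 = 441.0000
edge 6: (3.5,18.5)→(0.5,0.5)  cross = 3.5·0.5 − 0.5·18.5 = -7.5000; (r_i+r_j)·cross = 4·-7.5000 = -30.0000
Σcross = 764.5000 → A = |Σcross|/2 = 382.2500 mm²
Σ(r_i+r_j)·cross = 23525.0000 → first moment M = |Σ|/6 = 3920.8333
R_c = M/A = 3920.8333/382.2500 = 10.2572 mm
θ = 167° = 2.914700 rad
V = θ·R_c·A = 2.914700·10.2572·382.2500 = 11428.052 mm³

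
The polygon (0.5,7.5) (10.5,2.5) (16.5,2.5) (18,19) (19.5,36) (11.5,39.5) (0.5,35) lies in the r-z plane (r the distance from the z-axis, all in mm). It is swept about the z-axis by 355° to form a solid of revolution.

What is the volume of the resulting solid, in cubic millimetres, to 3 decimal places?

Volume = 35146.350 mm³

Profile (r,z), 7 vertices: (0.5,7.5) (10.5,2.5) (16.5,2.5) (18,19) (19.5,36) (11.5,39.5) (0.5,35)
edge 0: (0.5,7.5)→(10.5,2.5)  cross = 0.5·2.5 − 10.5·7.5 = -77.5000; (r_i+r_j)·cross = 11·-77.5000 = -852.5000
edge 1: (10.5,2.5)→(16.5,2.5)  cross = 10.5·2.5 − 16.5·2.5 = -15.0000; (r_i+r_j)·cross = 27·-15.0000 = -405.0000
edge 2: (16.5,2.5)→(18,19)  cross = 16.5·19 − 18·2.5 = 268.5000; (r_i+r_j)·cross = 34.5·268.5000 = 9263.2500
edge 3: (18,19)→(19.5,36)  cross = 18·36 − 19.5·19 = 277.5000; (r_i+r_j)·cross = 37.5·277.5000 = 10406.2500
edge 4: (19.5,36)→(11.5,39.5)  cross = 19.5·39.5 − 11.5·36 = 356.2500; (r_i+r_j)·cross = 31·356.2500 = 11043.7500
edge 5: (11.5,39.5)→(0.5,35)  cross = 11.5·35 − 0.5·39.5 = 382.7500; (r_i+r_j)·cross = 12·382.7500 = 4593.0000
edge 6: (0.5,35)→(0.5,7.5)  cross = 0.5·7.5 − 0.5·35 = -13.7500; (r_i+r_j)·cross = 1·-13.7500 = -13.7500
Σcross = 1178.7500 → A = |Σcross|/2 = 589.3750 mm²
Σ(r_i+r_j)·cross = 34035.0000 → first moment M = |Σ|/6 = 5672.5000
R_c = M/A = 5672.5000/589.3750 = 9.6246 mm
θ = 355° = 6.195919 rad
V = θ·R_c·A = 6.195919·9.6246·589.3750 = 35146.350 mm³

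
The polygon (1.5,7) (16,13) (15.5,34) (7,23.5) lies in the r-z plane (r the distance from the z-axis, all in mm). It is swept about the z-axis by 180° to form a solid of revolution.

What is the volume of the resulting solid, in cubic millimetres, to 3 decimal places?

Volume = 6349.944 mm³

Profile (r,z), 4 vertices: (1.5,7) (16,13) (15.5,34) (7,23.5)
edge 0: (1.5,7)→(16,13)  cross = 1.5·13 − 16·7 = -92.5000; (r_i+r_j)·cross = 17.5·-92.5000 = -1618.7500
edge 1: (16,13)→(15.5,34)  cross = 16·34 − 15.5·13 = 342.5000; (r_i+r_j)·cross = 31.5·342.5000 = 10788.7500
edge 2: (15.5,34)→(7,23.5)  cross = 15.5·23.5 − 7·34 = 126.2500; (r_i+r_j)·cross = 22.5·126.2500 = 2840.6250
edge 3: (7,23.5)→(1.5,7)  cross = 7·7 − 1.5·23.5 = 13.7500; (r_i+r_j)·cross = 8.5·13.7500 = 116.8750
Σcross = 390.0000 → A = |Σcross|/2 = 195.0000 mm²
Σ(r_i+r_j)·cross = 12127.5000 → first moment M = |Σ|/6 = 2021.2500
R_c = M/A = 2021.2500/195.0000 = 10.3654 mm
θ = 180° = 3.141593 rad
V = θ·R_c·A = 3.141593·10.3654·195.0000 = 6349.944 mm³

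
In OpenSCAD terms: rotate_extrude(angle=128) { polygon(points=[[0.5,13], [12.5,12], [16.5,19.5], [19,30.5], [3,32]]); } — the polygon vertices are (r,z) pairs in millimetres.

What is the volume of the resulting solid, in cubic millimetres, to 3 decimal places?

Profile (r,z), 5 vertices: (0.5,13) (12.5,12) (16.5,19.5) (19,30.5) (3,32)
edge 0: (0.5,13)→(12.5,12)  cross = 0.5·12 − 12.5·13 = -156.5000; (r_i+r_j)·cross = 13·-156.5000 = -2034.5000
edge 1: (12.5,12)→(16.5,19.5)  cross = 12.5·19.5 − 16.5·12 = 45.7500; (r_i+r_j)·cross = 29·45.7500 = 1326.7500
edge 2: (16.5,19.5)→(19,30.5)  cross = 16.5·30.5 − 19·19.5 = 132.7500; (r_i+r_j)·cross = 35.5·132.7500 = 4712.6250
edge 3: (19,30.5)→(3,32)  cross = 19·32 − 3·30.5 = 516.5000; (r_i+r_j)·cross = 22·516.5000 = 11363.0000
edge 4: (3,32)→(0.5,13)  cross = 3·13 − 0.5·32 = 23.0000; (r_i+r_j)·cross = 3.5·23.0000 = 80.5000
Σcross = 561.5000 → A = |Σcross|/2 = 280.7500 mm²
Σ(r_i+r_j)·cross = 15448.3750 → first moment M = |Σ|/6 = 2574.7292
R_c = M/A = 2574.7292/280.7500 = 9.1709 mm
θ = 128° = 2.234021 rad
V = θ·R_c·A = 2.234021·9.1709·280.7500 = 5752.000 mm³

Volume = 5752.000 mm³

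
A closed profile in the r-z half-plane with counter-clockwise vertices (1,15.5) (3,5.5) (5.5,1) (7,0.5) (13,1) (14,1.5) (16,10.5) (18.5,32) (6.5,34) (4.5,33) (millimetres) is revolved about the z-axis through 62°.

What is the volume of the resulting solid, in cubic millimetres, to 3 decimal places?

Volume = 4646.871 mm³

Profile (r,z), 10 vertices: (1,15.5) (3,5.5) (5.5,1) (7,0.5) (13,1) (14,1.5) (16,10.5) (18.5,32) (6.5,34) (4.5,33)
edge 0: (1,15.5)→(3,5.5)  cross = 1·5.5 − 3·15.5 = -41.0000; (r_i+r_j)·cross = 4·-41.0000 = -164.0000
edge 1: (3,5.5)→(5.5,1)  cross = 3·1 − 5.5·5.5 = -27.2500; (r_i+r_j)·cross = 8.5·-27.2500 = -231.6250
edge 2: (5.5,1)→(7,0.5)  cross = 5.5·0.5 − 7·1 = -4.2500; (r_i+r_j)·cross = 12.5·-4.2500 = -53.1250
edge 3: (7,0.5)→(13,1)  cross = 7·1 − 13·0.5 = 0.5000; (r_i+r_j)·cross = 20·0.5000 = 10.0000
edge 4: (13,1)→(14,1.5)  cross = 13·1.5 − 14·1 = 5.5000; (r_i+r_j)·cross = 27·5.5000 = 148.5000
edge 5: (14,1.5)→(16,10.5)  cross = 14·10.5 − 16·1.5 = 123.0000; (r_i+r_j)·cross = 30·123.0000 = 3690.0000
edge 6: (16,10.5)→(18.5,32)  cross = 16·32 − 18.5·10.5 = 317.7500; (r_i+r_j)·cross = 34.5·317.7500 = 10962.3750
edge 7: (18.5,32)→(6.5,34)  cross = 18.5·34 − 6.5·32 = 421.0000; (r_i+r_j)·cross = 25·421.0000 = 10525.0000
edge 8: (6.5,34)→(4.5,33)  cross = 6.5·33 − 4.5·34 = 61.5000; (r_i+r_j)·cross = 11·61.5000 = 676.5000
edge 9: (4.5,33)→(1,15.5)  cross = 4.5·15.5 − 1·33 = 36.7500; (r_i+r_j)·cross = 5.5·36.7500 = 202.1250
Σcross = 893.5000 → A = |Σcross|/2 = 446.7500 mm²
Σ(r_i+r_j)·cross = 25765.7500 → first moment M = |Σ|/6 = 4294.2917
R_c = M/A = 4294.2917/446.7500 = 9.6123 mm
θ = 62° = 1.082104 rad
V = θ·R_c·A = 1.082104·9.6123·446.7500 = 4646.871 mm³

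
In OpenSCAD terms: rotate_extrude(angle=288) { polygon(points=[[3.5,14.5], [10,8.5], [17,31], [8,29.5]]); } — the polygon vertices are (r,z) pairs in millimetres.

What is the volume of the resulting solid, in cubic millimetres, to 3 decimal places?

Volume = 7872.203 mm³

Profile (r,z), 4 vertices: (3.5,14.5) (10,8.5) (17,31) (8,29.5)
edge 0: (3.5,14.5)→(10,8.5)  cross = 3.5·8.5 − 10·14.5 = -115.2500; (r_i+r_j)·cross = 13.5·-115.2500 = -1555.8750
edge 1: (10,8.5)→(17,31)  cross = 10·31 − 17·8.5 = 165.5000; (r_i+r_j)·cross = 27·165.5000 = 4468.5000
edge 2: (17,31)→(8,29.5)  cross = 17·29.5 − 8·31 = 253.5000; (r_i+r_j)·cross = 25·253.5000 = 6337.5000
edge 3: (8,29.5)→(3.5,14.5)  cross = 8·14.5 − 3.5·29.5 = 12.7500; (r_i+r_j)·cross = 11.5·12.7500 = 146.6250
Σcross = 316.5000 → A = |Σcross|/2 = 158.2500 mm²
Σ(r_i+r_j)·cross = 9396.7500 → first moment M = |Σ|/6 = 1566.1250
R_c = M/A = 1566.1250/158.2500 = 9.8965 mm
θ = 288° = 5.026548 rad
V = θ·R_c·A = 5.026548·9.8965·158.2500 = 7872.203 mm³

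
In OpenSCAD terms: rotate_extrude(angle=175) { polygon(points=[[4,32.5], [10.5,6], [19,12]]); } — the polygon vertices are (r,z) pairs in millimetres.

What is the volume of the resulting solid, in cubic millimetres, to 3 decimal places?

Profile (r,z), 3 vertices: (4,32.5) (10.5,6) (19,12)
edge 0: (4,32.5)→(10.5,6)  cross = 4·6 − 10.5·32.5 = -317.2500; (r_i+r_j)·cross = 14.5·-317.2500 = -4600.1250
edge 1: (10.5,6)→(19,12)  cross = 10.5·12 − 19·6 = 12.0000; (r_i+r_j)·cross = 29.5·12.0000 = 354.0000
edge 2: (19,12)→(4,32.5)  cross = 19·32.5 − 4·12 = 569.5000; (r_i+r_j)·cross = 23·569.5000 = 13098.5000
Σcross = 264.2500 → A = |Σcross|/2 = 132.1250 mm²
Σ(r_i+r_j)·cross = 8852.3750 → first moment M = |Σ|/6 = 1475.3958
R_c = M/A = 1475.3958/132.1250 = 11.1667 mm
θ = 175° = 3.054326 rad
V = θ·R_c·A = 3.054326·11.1667·132.1250 = 4506.340 mm³

Volume = 4506.340 mm³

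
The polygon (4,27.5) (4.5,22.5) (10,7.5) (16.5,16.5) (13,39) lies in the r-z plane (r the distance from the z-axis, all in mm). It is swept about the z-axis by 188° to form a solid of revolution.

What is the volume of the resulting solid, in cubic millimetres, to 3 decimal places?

Volume = 7718.589 mm³

Profile (r,z), 5 vertices: (4,27.5) (4.5,22.5) (10,7.5) (16.5,16.5) (13,39)
edge 0: (4,27.5)→(4.5,22.5)  cross = 4·22.5 − 4.5·27.5 = -33.7500; (r_i+r_j)·cross = 8.5·-33.7500 = -286.8750
edge 1: (4.5,22.5)→(10,7.5)  cross = 4.5·7.5 − 10·22.5 = -191.2500; (r_i+r_j)·cross = 14.5·-191.2500 = -2773.1250
edge 2: (10,7.5)→(16.5,16.5)  cross = 10·16.5 − 16.5·7.5 = 41.2500; (r_i+r_j)·cross = 26.5·41.2500 = 1093.1250
edge 3: (16.5,16.5)→(13,39)  cross = 16.5·39 − 13·16.5 = 429.0000; (r_i+r_j)·cross = 29.5·429.0000 = 12655.5000
edge 4: (13,39)→(4,27.5)  cross = 13·27.5 − 4·39 = 201.5000; (r_i+r_j)·cross = 17·201.5000 = 3425.5000
Σcross = 446.7500 → A = |Σcross|/2 = 223.3750 mm²
Σ(r_i+r_j)·cross = 14114.1250 → first moment M = |Σ|/6 = 2352.3542
R_c = M/A = 2352.3542/223.3750 = 10.5310 mm
θ = 188° = 3.281219 rad
V = θ·R_c·A = 3.281219·10.5310·223.3750 = 7718.589 mm³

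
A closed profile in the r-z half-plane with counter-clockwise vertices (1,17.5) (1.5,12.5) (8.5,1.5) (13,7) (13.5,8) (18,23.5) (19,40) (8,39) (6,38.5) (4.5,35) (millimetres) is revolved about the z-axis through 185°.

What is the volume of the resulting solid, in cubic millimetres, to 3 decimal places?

Volume = 15414.439 mm³

Profile (r,z), 10 vertices: (1,17.5) (1.5,12.5) (8.5,1.5) (13,7) (13.5,8) (18,23.5) (19,40) (8,39) (6,38.5) (4.5,35)
edge 0: (1,17.5)→(1.5,12.5)  cross = 1·12.5 − 1.5·17.5 = -13.7500; (r_i+r_j)·cross = 2.5·-13.7500 = -34.3750
edge 1: (1.5,12.5)→(8.5,1.5)  cross = 1.5·1.5 − 8.5·12.5 = -104.0000; (r_i+r_j)·cross = 10·-104.0000 = -1040.0000
edge 2: (8.5,1.5)→(13,7)  cross = 8.5·7 − 13·1.5 = 40.0000; (r_i+r_j)·cross = 21.5·40.0000 = 860.0000
edge 3: (13,7)→(13.5,8)  cross = 13·8 − 13.5·7 = 9.5000; (r_i+r_j)·cross = 26.5·9.5000 = 251.7500
edge 4: (13.5,8)→(18,23.5)  cross = 13.5·23.5 − 18·8 = 173.2500; (r_i+r_j)·cross = 31.5·173.2500 = 5457.3750
edge 5: (18,23.5)→(19,40)  cross = 18·40 − 19·23.5 = 273.5000; (r_i+r_j)·cross = 37·273.5000 = 10119.5000
edge 6: (19,40)→(8,39)  cross = 19·39 − 8·40 = 421.0000; (r_i+r_j)·cross = 27·421.0000 = 11367.0000
edge 7: (8,39)→(6,38.5)  cross = 8·38.5 − 6·39 = 74.0000; (r_i+r_j)·cross = 14·74.0000 = 1036.0000
edge 8: (6,38.5)→(4.5,35)  cross = 6·35 − 4.5·38.5 = 36.7500; (r_i+r_j)·cross = 10.5·36.7500 = 385.8750
edge 9: (4.5,35)→(1,17.5)  cross = 4.5·17.5 − 1·35 = 43.7500; (r_i+r_j)·cross = 5.5·43.7500 = 240.6250
Σcross = 954.0000 → A = |Σcross|/2 = 477.0000 mm²
Σ(r_i+r_j)·cross = 28643.7500 → first moment M = |Σ|/6 = 4773.9583
R_c = M/A = 4773.9583/477.0000 = 10.0083 mm
θ = 185° = 3.228859 rad
V = θ·R_c·A = 3.228859·10.0083·477.0000 = 15414.439 mm³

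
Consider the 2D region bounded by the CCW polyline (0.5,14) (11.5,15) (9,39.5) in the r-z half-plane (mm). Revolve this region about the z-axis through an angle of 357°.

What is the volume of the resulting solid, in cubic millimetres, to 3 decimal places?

Profile (r,z), 3 vertices: (0.5,14) (11.5,15) (9,39.5)
edge 0: (0.5,14)→(11.5,15)  cross = 0.5·15 − 11.5·14 = -153.5000; (r_i+r_j)·cross = 12·-153.5000 = -1842.0000
edge 1: (11.5,15)→(9,39.5)  cross = 11.5·39.5 − 9·15 = 319.2500; (r_i+r_j)·cross = 20.5·319.2500 = 6544.6250
edge 2: (9,39.5)→(0.5,14)  cross = 9·14 − 0.5·39.5 = 106.2500; (r_i+r_j)·cross = 9.5·106.2500 = 1009.3750
Σcross = 272.0000 → A = |Σcross|/2 = 136.0000 mm²
Σ(r_i+r_j)·cross = 5712.0000 → first moment M = |Σ|/6 = 952.0000
R_c = M/A = 952.0000/136.0000 = 7.0000 mm
θ = 357° = 6.230825 rad
V = θ·R_c·A = 6.230825·7.0000·136.0000 = 5931.746 mm³

Volume = 5931.746 mm³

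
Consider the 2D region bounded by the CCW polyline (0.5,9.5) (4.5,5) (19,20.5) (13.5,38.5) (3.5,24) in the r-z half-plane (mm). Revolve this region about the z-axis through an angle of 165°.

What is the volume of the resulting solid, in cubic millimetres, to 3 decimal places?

Volume = 8550.946 mm³

Profile (r,z), 5 vertices: (0.5,9.5) (4.5,5) (19,20.5) (13.5,38.5) (3.5,24)
edge 0: (0.5,9.5)→(4.5,5)  cross = 0.5·5 − 4.5·9.5 = -40.2500; (r_i+r_j)·cross = 5·-40.2500 = -201.2500
edge 1: (4.5,5)→(19,20.5)  cross = 4.5·20.5 − 19·5 = -2.7500; (r_i+r_j)·cross = 23.5·-2.7500 = -64.6250
edge 2: (19,20.5)→(13.5,38.5)  cross = 19·38.5 − 13.5·20.5 = 454.7500; (r_i+r_j)·cross = 32.5·454.7500 = 14779.3750
edge 3: (13.5,38.5)→(3.5,24)  cross = 13.5·24 − 3.5·38.5 = 189.2500; (r_i+r_j)·cross = 17·189.2500 = 3217.2500
edge 4: (3.5,24)→(0.5,9.5)  cross = 3.5·9.5 − 0.5·24 = 21.2500; (r_i+r_j)·cross = 4·21.2500 = 85.0000
Σcross = 622.2500 → A = |Σcross|/2 = 311.1250 mm²
Σ(r_i+r_j)·cross = 17815.7500 → first moment M = |Σ|/6 = 2969.2917
R_c = M/A = 2969.2917/311.1250 = 9.5437 mm
θ = 165° = 2.879793 rad
V = θ·R_c·A = 2.879793·9.5437·311.1250 = 8550.946 mm³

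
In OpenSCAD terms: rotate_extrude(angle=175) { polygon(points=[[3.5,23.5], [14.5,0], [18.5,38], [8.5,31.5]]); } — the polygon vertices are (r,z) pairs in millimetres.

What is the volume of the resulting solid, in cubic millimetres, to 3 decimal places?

Volume = 10250.700 mm³

Profile (r,z), 4 vertices: (3.5,23.5) (14.5,0) (18.5,38) (8.5,31.5)
edge 0: (3.5,23.5)→(14.5,0)  cross = 3.5·0 − 14.5·23.5 = -340.7500; (r_i+r_j)·cross = 18·-340.7500 = -6133.5000
edge 1: (14.5,0)→(18.5,38)  cross = 14.5·38 − 18.5·0 = 551.0000; (r_i+r_j)·cross = 33·551.0000 = 18183.0000
edge 2: (18.5,38)→(8.5,31.5)  cross = 18.5·31.5 − 8.5·38 = 259.7500; (r_i+r_j)·cross = 27·259.7500 = 7013.2500
edge 3: (8.5,31.5)→(3.5,23.5)  cross = 8.5·23.5 − 3.5·31.5 = 89.5000; (r_i+r_j)·cross = 12·89.5000 = 1074.0000
Σcross = 559.5000 → A = |Σcross|/2 = 279.7500 mm²
Σ(r_i+r_j)·cross = 20136.7500 → first moment M = |Σ|/6 = 3356.1250
R_c = M/A = 3356.1250/279.7500 = 11.9969 mm
θ = 175° = 3.054326 rad
V = θ·R_c·A = 3.054326·11.9969·279.7500 = 10250.700 mm³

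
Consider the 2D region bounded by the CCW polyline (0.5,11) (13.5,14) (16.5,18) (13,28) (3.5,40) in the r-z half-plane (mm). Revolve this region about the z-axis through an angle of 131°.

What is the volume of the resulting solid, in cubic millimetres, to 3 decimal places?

Profile (r,z), 5 vertices: (0.5,11) (13.5,14) (16.5,18) (13,28) (3.5,40)
edge 0: (0.5,11)→(13.5,14)  cross = 0.5·14 − 13.5·11 = -141.5000; (r_i+r_j)·cross = 14·-141.5000 = -1981.0000
edge 1: (13.5,14)→(16.5,18)  cross = 13.5·18 − 16.5·14 = 12.0000; (r_i+r_j)·cross = 30·12.0000 = 360.0000
edge 2: (16.5,18)→(13,28)  cross = 16.5·28 − 13·18 = 228.0000; (r_i+r_j)·cross = 29.5·228.0000 = 6726.0000
edge 3: (13,28)→(3.5,40)  cross = 13·40 − 3.5·28 = 422.0000; (r_i+r_j)·cross = 16.5·422.0000 = 6963.0000
edge 4: (3.5,40)→(0.5,11)  cross = 3.5·11 − 0.5·40 = 18.5000; (r_i+r_j)·cross = 4·18.5000 = 74.0000
Σcross = 539.0000 → A = |Σcross|/2 = 269.5000 mm²
Σ(r_i+r_j)·cross = 12142.0000 → first moment M = |Σ|/6 = 2023.6667
R_c = M/A = 2023.6667/269.5000 = 7.5090 mm
θ = 131° = 2.286381 rad
V = θ·R_c·A = 2.286381·7.5090·269.5000 = 4626.874 mm³

Volume = 4626.874 mm³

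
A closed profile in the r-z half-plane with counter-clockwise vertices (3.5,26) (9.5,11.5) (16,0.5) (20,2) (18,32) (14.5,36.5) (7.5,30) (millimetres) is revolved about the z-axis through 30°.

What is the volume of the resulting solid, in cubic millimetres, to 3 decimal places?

Profile (r,z), 7 vertices: (3.5,26) (9.5,11.5) (16,0.5) (20,2) (18,32) (14.5,36.5) (7.5,30)
edge 0: (3.5,26)→(9.5,11.5)  cross = 3.5·11.5 − 9.5·26 = -206.7500; (r_i+r_j)·cross = 13·-206.7500 = -2687.7500
edge 1: (9.5,11.5)→(16,0.5)  cross = 9.5·0.5 − 16·11.5 = -179.2500; (r_i+r_j)·cross = 25.5·-179.2500 = -4570.8750
edge 2: (16,0.5)→(20,2)  cross = 16·2 − 20·0.5 = 22.0000; (r_i+r_j)·cross = 36·22.0000 = 792.0000
edge 3: (20,2)→(18,32)  cross = 20·32 − 18·2 = 604.0000; (r_i+r_j)·cross = 38·604.0000 = 22952.0000
edge 4: (18,32)→(14.5,36.5)  cross = 18·36.5 − 14.5·32 = 193.0000; (r_i+r_j)·cross = 32.5·193.0000 = 6272.5000
edge 5: (14.5,36.5)→(7.5,30)  cross = 14.5·30 − 7.5·36.5 = 161.2500; (r_i+r_j)·cross = 22·161.2500 = 3547.5000
edge 6: (7.5,30)→(3.5,26)  cross = 7.5·26 − 3.5·30 = 90.0000; (r_i+r_j)·cross = 11·90.0000 = 990.0000
Σcross = 684.2500 → A = |Σcross|/2 = 342.1250 mm²
Σ(r_i+r_j)·cross = 27295.3750 → first moment M = |Σ|/6 = 4549.2292
R_c = M/A = 4549.2292/342.1250 = 13.2970 mm
θ = 30° = 0.523599 rad
V = θ·R_c·A = 0.523599·13.2970·342.1250 = 2381.971 mm³

Volume = 2381.971 mm³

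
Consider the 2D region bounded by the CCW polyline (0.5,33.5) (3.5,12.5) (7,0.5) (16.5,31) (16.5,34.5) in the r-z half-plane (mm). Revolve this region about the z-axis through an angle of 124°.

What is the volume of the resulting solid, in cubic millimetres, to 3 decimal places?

Volume = 5255.599 mm³

Profile (r,z), 5 vertices: (0.5,33.5) (3.5,12.5) (7,0.5) (16.5,31) (16.5,34.5)
edge 0: (0.5,33.5)→(3.5,12.5)  cross = 0.5·12.5 − 3.5·33.5 = -111.0000; (r_i+r_j)·cross = 4·-111.0000 = -444.0000
edge 1: (3.5,12.5)→(7,0.5)  cross = 3.5·0.5 − 7·12.5 = -85.7500; (r_i+r_j)·cross = 10.5·-85.7500 = -900.3750
edge 2: (7,0.5)→(16.5,31)  cross = 7·31 − 16.5·0.5 = 208.7500; (r_i+r_j)·cross = 23.5·208.7500 = 4905.6250
edge 3: (16.5,31)→(16.5,34.5)  cross = 16.5·34.5 − 16.5·31 = 57.7500; (r_i+r_j)·cross = 33·57.7500 = 1905.7500
edge 4: (16.5,34.5)→(0.5,33.5)  cross = 16.5·33.5 − 0.5·34.5 = 535.5000; (r_i+r_j)·cross = 17·535.5000 = 9103.5000
Σcross = 605.2500 → A = |Σcross|/2 = 302.6250 mm²
Σ(r_i+r_j)·cross = 14570.5000 → first moment M = |Σ|/6 = 2428.4167
R_c = M/A = 2428.4167/302.6250 = 8.0245 mm
θ = 124° = 2.164208 rad
V = θ·R_c·A = 2.164208·8.0245·302.6250 = 5255.599 mm³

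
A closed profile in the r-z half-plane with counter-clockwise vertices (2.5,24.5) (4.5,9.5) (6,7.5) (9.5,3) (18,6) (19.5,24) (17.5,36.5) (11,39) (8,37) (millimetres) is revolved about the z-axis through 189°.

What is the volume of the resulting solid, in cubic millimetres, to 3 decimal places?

Profile (r,z), 9 vertices: (2.5,24.5) (4.5,9.5) (6,7.5) (9.5,3) (18,6) (19.5,24) (17.5,36.5) (11,39) (8,37)
edge 0: (2.5,24.5)→(4.5,9.5)  cross = 2.5·9.5 − 4.5·24.5 = -86.5000; (r_i+r_j)·cross = 7·-86.5000 = -605.5000
edge 1: (4.5,9.5)→(6,7.5)  cross = 4.5·7.5 − 6·9.5 = -23.2500; (r_i+r_j)·cross = 10.5·-23.2500 = -244.1250
edge 2: (6,7.5)→(9.5,3)  cross = 6·3 − 9.5·7.5 = -53.2500; (r_i+r_j)·cross = 15.5·-53.2500 = -825.3750
edge 3: (9.5,3)→(18,6)  cross = 9.5·6 − 18·3 = 3.0000; (r_i+r_j)·cross = 27.5·3.0000 = 82.5000
edge 4: (18,6)→(19.5,24)  cross = 18·24 − 19.5·6 = 315.0000; (r_i+r_j)·cross = 37.5·315.0000 = 11812.5000
edge 5: (19.5,24)→(17.5,36.5)  cross = 19.5·36.5 − 17.5·24 = 291.7500; (r_i+r_j)·cross = 37·291.7500 = 10794.7500
edge 6: (17.5,36.5)→(11,39)  cross = 17.5·39 − 11·36.5 = 281.0000; (r_i+r_j)·cross = 28.5·281.0000 = 8008.5000
edge 7: (11,39)→(8,37)  cross = 11·37 − 8·39 = 95.0000; (r_i+r_j)·cross = 19·95.0000 = 1805.0000
edge 8: (8,37)→(2.5,24.5)  cross = 8·24.5 − 2.5·37 = 103.5000; (r_i+r_j)·cross = 10.5·103.5000 = 1086.7500
Σcross = 926.2500 → A = |Σcross|/2 = 463.1250 mm²
Σ(r_i+r_j)·cross = 31915.0000 → first moment M = |Σ|/6 = 5319.1667
R_c = M/A = 5319.1667/463.1250 = 11.4854 mm
θ = 189° = 3.298672 rad
V = θ·R_c·A = 3.298672·11.4854·463.1250 = 17546.188 mm³

Volume = 17546.188 mm³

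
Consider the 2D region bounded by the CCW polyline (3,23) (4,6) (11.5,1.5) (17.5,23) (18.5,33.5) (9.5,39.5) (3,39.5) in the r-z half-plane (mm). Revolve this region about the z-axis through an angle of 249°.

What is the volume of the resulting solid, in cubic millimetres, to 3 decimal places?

Profile (r,z), 7 vertices: (3,23) (4,6) (11.5,1.5) (17.5,23) (18.5,33.5) (9.5,39.5) (3,39.5)
edge 0: (3,23)→(4,6)  cross = 3·6 − 4·23 = -74.0000; (r_i+r_j)·cross = 7·-74.0000 = -518.0000
edge 1: (4,6)→(11.5,1.5)  cross = 4·1.5 − 11.5·6 = -63.0000; (r_i+r_j)·cross = 15.5·-63.0000 = -976.5000
edge 2: (11.5,1.5)→(17.5,23)  cross = 11.5·23 − 17.5·1.5 = 238.2500; (r_i+r_j)·cross = 29·238.2500 = 6909.2500
edge 3: (17.5,23)→(18.5,33.5)  cross = 17.5·33.5 − 18.5·23 = 160.7500; (r_i+r_j)·cross = 36·160.7500 = 5787.0000
edge 4: (18.5,33.5)→(9.5,39.5)  cross = 18.5·39.5 − 9.5·33.5 = 412.5000; (r_i+r_j)·cross = 28·412.5000 = 11550.0000
edge 5: (9.5,39.5)→(3,39.5)  cross = 9.5·39.5 − 3·39.5 = 256.7500; (r_i+r_j)·cross = 12.5·256.7500 = 3209.3750
edge 6: (3,39.5)→(3,23)  cross = 3·23 − 3·39.5 = -49.5000; (r_i+r_j)·cross = 6·-49.5000 = -297.0000
Σcross = 881.7500 → A = |Σcross|/2 = 440.8750 mm²
Σ(r_i+r_j)·cross = 25664.1250 → first moment M = |Σ|/6 = 4277.3542
R_c = M/A = 4277.3542/440.8750 = 9.7020 mm
θ = 249° = 4.345870 rad
V = θ·R_c·A = 4.345870·9.7020·440.8750 = 18588.824 mm³

Volume = 18588.824 mm³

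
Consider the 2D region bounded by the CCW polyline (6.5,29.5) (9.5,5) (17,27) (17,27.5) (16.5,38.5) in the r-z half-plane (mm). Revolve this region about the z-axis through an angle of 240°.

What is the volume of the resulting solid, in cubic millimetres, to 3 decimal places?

Volume = 9099.710 mm³

Profile (r,z), 5 vertices: (6.5,29.5) (9.5,5) (17,27) (17,27.5) (16.5,38.5)
edge 0: (6.5,29.5)→(9.5,5)  cross = 6.5·5 − 9.5·29.5 = -247.7500; (r_i+r_j)·cross = 16·-247.7500 = -3964.0000
edge 1: (9.5,5)→(17,27)  cross = 9.5·27 − 17·5 = 171.5000; (r_i+r_j)·cross = 26.5·171.5000 = 4544.7500
edge 2: (17,27)→(17,27.5)  cross = 17·27.5 − 17·27 = 8.5000; (r_i+r_j)·cross = 34·8.5000 = 289.0000
edge 3: (17,27.5)→(16.5,38.5)  cross = 17·38.5 − 16.5·27.5 = 200.7500; (r_i+r_j)·cross = 33.5·200.7500 = 6725.1250
edge 4: (16.5,38.5)→(6.5,29.5)  cross = 16.5·29.5 − 6.5·38.5 = 236.5000; (r_i+r_j)·cross = 23·236.5000 = 5439.5000
Σcross = 369.5000 → A = |Σcross|/2 = 184.7500 mm²
Σ(r_i+r_j)·cross = 13034.3750 → first moment M = |Σ|/6 = 2172.3958
R_c = M/A = 2172.3958/184.7500 = 11.7586 mm
θ = 240° = 4.188790 rad
V = θ·R_c·A = 4.188790·11.7586·184.7500 = 9099.710 mm³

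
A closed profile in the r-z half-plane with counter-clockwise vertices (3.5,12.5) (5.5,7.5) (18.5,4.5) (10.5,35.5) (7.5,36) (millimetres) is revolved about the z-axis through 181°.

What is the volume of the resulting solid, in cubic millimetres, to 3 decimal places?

Profile (r,z), 5 vertices: (3.5,12.5) (5.5,7.5) (18.5,4.5) (10.5,35.5) (7.5,36)
edge 0: (3.5,12.5)→(5.5,7.5)  cross = 3.5·7.5 − 5.5·12.5 = -42.5000; (r_i+r_j)·cross = 9·-42.5000 = -382.5000
edge 1: (5.5,7.5)→(18.5,4.5)  cross = 5.5·4.5 − 18.5·7.5 = -114.0000; (r_i+r_j)·cross = 24·-114.0000 = -2736.0000
edge 2: (18.5,4.5)→(10.5,35.5)  cross = 18.5·35.5 − 10.5·4.5 = 609.5000; (r_i+r_j)·cross = 29·609.5000 = 17675.5000
edge 3: (10.5,35.5)→(7.5,36)  cross = 10.5·36 − 7.5·35.5 = 111.7500; (r_i+r_j)·cross = 18·111.7500 = 2011.5000
edge 4: (7.5,36)→(3.5,12.5)  cross = 7.5·12.5 − 3.5·36 = -32.2500; (r_i+r_j)·cross = 11·-32.2500 = -354.7500
Σcross = 532.5000 → A = |Σcross|/2 = 266.2500 mm²
Σ(r_i+r_j)·cross = 16213.7500 → first moment M = |Σ|/6 = 2702.2917
R_c = M/A = 2702.2917/266.2500 = 10.1495 mm
θ = 181° = 3.159046 rad
V = θ·R_c·A = 3.159046·10.1495·266.2500 = 8536.664 mm³

Volume = 8536.664 mm³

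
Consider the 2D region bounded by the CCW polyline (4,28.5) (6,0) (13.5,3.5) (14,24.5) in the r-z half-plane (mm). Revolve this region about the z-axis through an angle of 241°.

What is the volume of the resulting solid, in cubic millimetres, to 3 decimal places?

Profile (r,z), 4 vertices: (4,28.5) (6,0) (13.5,3.5) (14,24.5)
edge 0: (4,28.5)→(6,0)  cross = 4·0 − 6·28.5 = -171.0000; (r_i+r_j)·cross = 10·-171.0000 = -1710.0000
edge 1: (6,0)→(13.5,3.5)  cross = 6·3.5 − 13.5·0 = 21.0000; (r_i+r_j)·cross = 19.5·21.0000 = 409.5000
edge 2: (13.5,3.5)→(14,24.5)  cross = 13.5·24.5 − 14·3.5 = 281.7500; (r_i+r_j)·cross = 27.5·281.7500 = 7748.1250
edge 3: (14,24.5)→(4,28.5)  cross = 14·28.5 − 4·24.5 = 301.0000; (r_i+r_j)·cross = 18·301.0000 = 5418.0000
Σcross = 432.7500 → A = |Σcross|/2 = 216.3750 mm²
Σ(r_i+r_j)·cross = 11865.6250 → first moment M = |Σ|/6 = 1977.6042
R_c = M/A = 1977.6042/216.3750 = 9.1397 mm
θ = 241° = 4.206243 rad
V = θ·R_c·A = 4.206243·9.1397·216.3750 = 8318.285 mm³

Volume = 8318.285 mm³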